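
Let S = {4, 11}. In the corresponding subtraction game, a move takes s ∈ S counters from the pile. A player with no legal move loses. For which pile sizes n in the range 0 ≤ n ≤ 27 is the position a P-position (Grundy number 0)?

G(0) = 0
G(1) = mex{} = 0
G(2) = mex{} = 0
G(3) = mex{} = 0
G(4) = mex{0} = 1
G(5) = mex{0} = 1
G(6) = mex{0} = 1
G(7) = mex{0} = 1
G(8) = mex{1} = 0
G(9) = mex{1} = 0
G(10) = mex{1} = 0
G(11) = mex{1,0} = 2
G(12) = mex{0,0} = 1
G(13) = mex{0,0} = 1
G(14) = mex{0,0} = 1
G(15) = mex{2,1} = 0
G(16) = mex{1,1} = 0
G(17) = mex{1,1} = 0
G(18) = mex{1,1} = 0
G(19) = mex{0,0} = 1
G(20) = mex{0,0} = 1
G(21) = mex{0,0} = 1
G(22) = mex{0,2} = 1
G(23) = mex{1,1} = 0
G(24) = mex{1,1} = 0
G(25) = mex{1,1} = 0
G(26) = mex{1,0} = 2
G(27) = mex{0,0} = 1
P-positions are exactly the n with G(n) = 0.

0, 1, 2, 3, 8, 9, 10, 15, 16, 17, 18, 23, 24, 25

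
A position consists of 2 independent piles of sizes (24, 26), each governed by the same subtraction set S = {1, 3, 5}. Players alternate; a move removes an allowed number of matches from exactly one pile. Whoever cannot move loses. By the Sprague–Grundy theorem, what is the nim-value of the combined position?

0

All piles use S = {1, 3, 5}:
n :  0  1  2  3  4  5  6  7  8  9 10 11 12 13 14 15 16 17 18 19 20 21 22 23 24 25 26
G :  0  1  0  1  0  1  0  1  0  1  0  1  0  1  0  1  0  1  0  1  0  1  0  1  0  1  0
Pile A: G(24) = 0.
Pile B: G(26) = 0.
Combined Grundy value = 0 ⊕ 0 = 0.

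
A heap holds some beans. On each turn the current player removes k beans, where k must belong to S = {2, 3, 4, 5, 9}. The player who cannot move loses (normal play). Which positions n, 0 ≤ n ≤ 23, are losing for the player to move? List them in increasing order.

0, 1, 7, 8, 14, 15, 21, 22

G(0) = 0
G(1) = mex{} = 0
G(2) = mex{0} = 1
G(3) = mex{0,0} = 1
G(4) = mex{1,0,0} = 2
G(5) = mex{1,1,0,0} = 2
G(6) = mex{2,1,1,0} = 3
G(7) = mex{2,2,1,1} = 0
G(8) = mex{3,2,2,1} = 0
G(9) = mex{0,3,2,2,0} = 1
G(10) = mex{0,0,3,2,0} = 1
G(11) = mex{1,0,0,3,1} = 2
G(12) = mex{1,1,0,0,1} = 2
G(13) = mex{2,1,1,0,2} = 3
G(14) = mex{2,2,1,1,2} = 0
G(15) = mex{3,2,2,1,3} = 0
G(16) = mex{0,3,2,2,0} = 1
G(17) = mex{0,0,3,2,0} = 1
G(18) = mex{1,0,0,3,1} = 2
G(19) = mex{1,1,0,0,1} = 2
G(20) = mex{2,1,1,0,2} = 3
G(21) = mex{2,2,1,1,2} = 0
G(22) = mex{3,2,2,1,3} = 0
G(23) = mex{0,3,2,2,0} = 1
P-positions are exactly the n with G(n) = 0.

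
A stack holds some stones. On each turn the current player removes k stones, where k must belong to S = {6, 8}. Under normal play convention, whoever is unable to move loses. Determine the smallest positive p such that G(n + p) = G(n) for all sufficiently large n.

G(0) = 0
G(1) = mex{} = 0
G(2) = mex{} = 0
G(3) = mex{} = 0
G(4) = mex{} = 0
G(5) = mex{} = 0
G(6) = mex{0} = 1
G(7) = mex{0} = 1
G(8) = mex{0,0} = 1
G(9) = mex{0,0} = 1
G(10) = mex{0,0} = 1
G(11) = mex{0,0} = 1
G(12) = mex{1,0} = 2
G(13) = mex{1,0} = 2
G(14) = mex{1,1} = 0
G(15) = mex{1,1} = 0
G(16) = mex{1,1} = 0
G(17) = mex{1,1} = 0
G(18) = mex{2,1} = 0
G(19) = mex{2,1} = 0
G(20) = mex{0,2} = 1
G(21) = mex{0,2} = 1
G(22) = mex{0,0} = 1
G(23) = mex{0,0} = 1
G(24) = mex{0,0} = 1
G(25) = mex{0,0} = 1
G(26) = mex{1,0} = 2
G(27) = mex{1,0} = 2
G(28) = mex{1,1} = 0
G(29) = mex{1,1} = 0
G(n+14) = G(n) holds for n = 0,…,7 (a full window of length max(S) = 8), so the sequence is purely periodic with period 14.

14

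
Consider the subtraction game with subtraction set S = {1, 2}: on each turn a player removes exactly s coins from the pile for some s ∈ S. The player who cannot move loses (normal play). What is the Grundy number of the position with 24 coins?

0

n :  0  1  2  3  4  5  6  7  8  9 10 11 12 13 14 15 16 17 18 19 20 21 22 23 24
G :  0  1  2  0  1  2  0  1  2  0  1  2  0  1  2  0  1  2  0  1  2  0  1  2  0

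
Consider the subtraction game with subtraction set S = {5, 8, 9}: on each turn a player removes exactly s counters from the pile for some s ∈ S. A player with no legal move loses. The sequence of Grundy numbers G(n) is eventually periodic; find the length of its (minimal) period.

14

G(0) = 0
G(1) = mex{} = 0
G(2) = mex{} = 0
G(3) = mex{} = 0
G(4) = mex{} = 0
G(5) = mex{0} = 1
G(6) = mex{0} = 1
G(7) = mex{0} = 1
G(8) = mex{0,0} = 1
G(9) = mex{0,0,0} = 1
G(10) = mex{1,0,0} = 2
G(11) = mex{1,0,0} = 2
G(12) = mex{1,0,0} = 2
G(13) = mex{1,1,0} = 2
G(14) = mex{1,1,1} = 0
G(15) = mex{2,1,1} = 0
G(16) = mex{2,1,1} = 0
G(17) = mex{2,1,1} = 0
G(18) = mex{2,2,1} = 0
G(19) = mex{0,2,2} = 1
G(20) = mex{0,2,2} = 1
G(21) = mex{0,2,2} = 1
G(22) = mex{0,0,2} = 1
G(23) = mex{0,0,0} = 1
G(24) = mex{1,0,0} = 2
G(25) = mex{1,0,0} = 2
G(26) = mex{1,0,0} = 2
G(27) = mex{1,1,0} = 2
G(28) = mex{1,1,1} = 0
G(29) = mex{2,1,1} = 0
G(n+14) = G(n) holds for n = 0,…,8 (a full window of length max(S) = 9), so the sequence is purely periodic with period 14.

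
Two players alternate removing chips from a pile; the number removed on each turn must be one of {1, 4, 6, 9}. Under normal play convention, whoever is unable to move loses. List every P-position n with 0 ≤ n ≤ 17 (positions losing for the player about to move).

0, 2, 5, 7, 10, 12, 15, 17

n :  0  1  2  3  4  5  6  7  8  9 10 11 12 13 14 15 16 17
G :  0  1  0  1  2  0  1  0  1  2  0  1  0  1  2  0  1  0
P-positions are exactly the n with G(n) = 0.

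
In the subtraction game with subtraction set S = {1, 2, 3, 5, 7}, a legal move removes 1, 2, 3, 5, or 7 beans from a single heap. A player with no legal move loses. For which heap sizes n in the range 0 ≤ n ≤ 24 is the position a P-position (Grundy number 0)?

G(0) = 0
G(1) = mex{0} = 1
G(2) = mex{1,0} = 2
G(3) = mex{2,1,0} = 3
G(4) = mex{3,2,1} = 0
G(5) = mex{0,3,2,0} = 1
G(6) = mex{1,0,3,1} = 2
G(7) = mex{2,1,0,2,0} = 3
G(8) = mex{3,2,1,3,1} = 0
G(9) = mex{0,3,2,0,2} = 1
G(10) = mex{1,0,3,1,3} = 2
G(11) = mex{2,1,0,2,0} = 3
G(12) = mex{3,2,1,3,1} = 0
G(13) = mex{0,3,2,0,2} = 1
G(14) = mex{1,0,3,1,3} = 2
G(15) = mex{2,1,0,2,0} = 3
G(16) = mex{3,2,1,3,1} = 0
G(17) = mex{0,3,2,0,2} = 1
G(18) = mex{1,0,3,1,3} = 2
G(19) = mex{2,1,0,2,0} = 3
G(20) = mex{3,2,1,3,1} = 0
G(21) = mex{0,3,2,0,2} = 1
G(22) = mex{1,0,3,1,3} = 2
G(23) = mex{2,1,0,2,0} = 3
G(24) = mex{3,2,1,3,1} = 0
P-positions are exactly the n with G(n) = 0.

0, 4, 8, 12, 16, 20, 24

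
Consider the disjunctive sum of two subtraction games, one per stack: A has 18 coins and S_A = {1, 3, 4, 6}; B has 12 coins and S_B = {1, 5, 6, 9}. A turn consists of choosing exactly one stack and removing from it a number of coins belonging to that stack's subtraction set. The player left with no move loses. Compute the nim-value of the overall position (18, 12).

Stack A, S = {1, 3, 4, 6}:
G(0) = 0
G(1) = mex{0} = 1
G(2) = mex{1} = 0
G(3) = mex{0,0} = 1
G(4) = mex{1,1,0} = 2
G(5) = mex{2,0,1} = 3
G(6) = mex{3,1,0,0} = 2
G(7) = mex{2,2,1,1} = 0
G(8) = mex{0,3,2,0} = 1
G(9) = mex{1,2,3,1} = 0
G(10) = mex{0,0,2,2} = 1
G(11) = mex{1,1,0,3} = 2
G(12) = mex{2,0,1,2} = 3
G(13) = mex{3,1,0,0} = 2
G(14) = mex{2,2,1,1} = 0
G(15) = mex{0,3,2,0} = 1
G(16) = mex{1,2,3,1} = 0
G(17) = mex{0,0,2,2} = 1
G(18) = mex{1,1,0,3} = 2
G_A(18) = 2.
Stack B, S = {1, 5, 6, 9}:
G(0) = 0
G(1) = mex{0} = 1
G(2) = mex{1} = 0
G(3) = mex{0} = 1
G(4) = mex{1} = 0
G(5) = mex{0,0} = 1
G(6) = mex{1,1,0} = 2
G(7) = mex{2,0,1} = 3
G(8) = mex{3,1,0} = 2
G(9) = mex{2,0,1,0} = 3
G(10) = mex{3,1,0,1} = 2
G(11) = mex{2,2,1,0} = 3
G(12) = mex{3,3,2,1} = 0
G_B(12) = 0.
Combined Grundy value = 2 ⊕ 0 = 2.

2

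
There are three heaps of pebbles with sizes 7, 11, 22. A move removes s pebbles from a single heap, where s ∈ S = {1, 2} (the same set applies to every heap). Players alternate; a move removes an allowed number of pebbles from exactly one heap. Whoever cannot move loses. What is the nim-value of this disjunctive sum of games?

2

All heaps use S = {1, 2}:
G(0) = 0
G(1) = mex{0} = 1
G(2) = mex{1,0} = 2
G(3) = mex{2,1} = 0
G(4) = mex{0,2} = 1
G(5) = mex{1,0} = 2
G(6) = mex{2,1} = 0
G(7) = mex{0,2} = 1
G(8) = mex{1,0} = 2
G(9) = mex{2,1} = 0
G(10) = mex{0,2} = 1
G(11) = mex{1,0} = 2
G(12) = mex{2,1} = 0
G(13) = mex{0,2} = 1
G(14) = mex{1,0} = 2
G(15) = mex{2,1} = 0
G(16) = mex{0,2} = 1
G(17) = mex{1,0} = 2
G(18) = mex{2,1} = 0
G(19) = mex{0,2} = 1
G(20) = mex{1,0} = 2
G(21) = mex{2,1} = 0
G(22) = mex{0,2} = 1
Heap A: G(7) = 1.
Heap B: G(11) = 2.
Heap C: G(22) = 1.
Combined Grundy value = 1 ⊕ 2 ⊕ 1 = 2.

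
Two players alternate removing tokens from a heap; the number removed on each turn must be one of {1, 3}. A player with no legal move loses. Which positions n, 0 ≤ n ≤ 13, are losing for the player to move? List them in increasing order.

0, 2, 4, 6, 8, 10, 12

G(0) = 0
G(1) = mex{0} = 1
G(2) = mex{1} = 0
G(3) = mex{0,0} = 1
G(4) = mex{1,1} = 0
G(5) = mex{0,0} = 1
G(6) = mex{1,1} = 0
G(7) = mex{0,0} = 1
G(8) = mex{1,1} = 0
G(9) = mex{0,0} = 1
G(10) = mex{1,1} = 0
G(11) = mex{0,0} = 1
G(12) = mex{1,1} = 0
G(13) = mex{0,0} = 1
P-positions are exactly the n with G(n) = 0.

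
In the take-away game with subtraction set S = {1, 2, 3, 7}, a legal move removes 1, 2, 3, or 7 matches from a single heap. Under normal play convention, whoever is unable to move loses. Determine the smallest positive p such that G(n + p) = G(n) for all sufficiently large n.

4

n :  0  1  2  3  4  5  6  7  8  9 10 11 12 13 14
G :  0  1  2  3  0  1  2  3  0  1  2  3  0  1  2
G(n+4) = G(n) holds for n = 0,…,6 (a full window of length max(S) = 7), so the sequence is purely periodic with period 4.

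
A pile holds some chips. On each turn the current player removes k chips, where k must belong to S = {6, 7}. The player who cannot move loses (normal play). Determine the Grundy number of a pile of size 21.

n :  0  1  2  3  4  5  6  7  8  9 10 11 12 13 14 15 16 17 18 19 20 21
G :  0  0  0  0  0  0  1  1  1  1  1  1  2  0  0  0  0  0  0  1  1  1

1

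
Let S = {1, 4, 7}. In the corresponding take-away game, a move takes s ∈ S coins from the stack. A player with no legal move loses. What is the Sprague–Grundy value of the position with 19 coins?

G(0) = 0
G(1) = mex{0} = 1
G(2) = mex{1} = 0
G(3) = mex{0} = 1
G(4) = mex{1,0} = 2
G(5) = mex{2,1} = 0
G(6) = mex{0,0} = 1
G(7) = mex{1,1,0} = 2
G(8) = mex{2,2,1} = 0
G(9) = mex{0,0,0} = 1
G(10) = mex{1,1,1} = 0
G(11) = mex{0,2,2} = 1
G(12) = mex{1,0,0} = 2
G(13) = mex{2,1,1} = 0
G(14) = mex{0,0,2} = 1
G(15) = mex{1,1,0} = 2
G(16) = mex{2,2,1} = 0
G(17) = mex{0,0,0} = 1
G(18) = mex{1,1,1} = 0
G(19) = mex{0,2,2} = 1

1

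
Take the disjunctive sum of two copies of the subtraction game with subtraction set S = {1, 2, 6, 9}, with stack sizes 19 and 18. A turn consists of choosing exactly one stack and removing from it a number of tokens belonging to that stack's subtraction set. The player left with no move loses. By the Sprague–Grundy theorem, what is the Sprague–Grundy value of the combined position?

3

All stacks use S = {1, 2, 6, 9}:
G(0) = 0
G(1) = mex{0} = 1
G(2) = mex{1,0} = 2
G(3) = mex{2,1} = 0
G(4) = mex{0,2} = 1
G(5) = mex{1,0} = 2
G(6) = mex{2,1,0} = 3
G(7) = mex{3,2,1} = 0
G(8) = mex{0,3,2} = 1
G(9) = mex{1,0,0,0} = 2
G(10) = mex{2,1,1,1} = 0
G(11) = mex{0,2,2,2} = 1
G(12) = mex{1,0,3,0} = 2
G(13) = mex{2,1,0,1} = 3
G(14) = mex{3,2,1,2} = 0
G(15) = mex{0,3,2,3} = 1
G(16) = mex{1,0,0,0} = 2
G(17) = mex{2,1,1,1} = 0
G(18) = mex{0,2,2,2} = 1
G(19) = mex{1,0,3,0} = 2
Stack A: G(19) = 2.
Stack B: G(18) = 1.
Combined Grundy value = 2 ⊕ 1 = 3.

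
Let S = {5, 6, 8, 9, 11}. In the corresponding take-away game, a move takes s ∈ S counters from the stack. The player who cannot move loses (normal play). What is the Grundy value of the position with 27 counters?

n :  0  1  2  3  4  5  6  7  8  9 10 11 12 13 14 15 16 17 18 19 20 21 22 23 24 25 26 27
G :  0  0  0  0  0  1  1  1  1  1  2  2  2  2  2  3  0  0  0  0  0  1  1  1  1  1  2  2

2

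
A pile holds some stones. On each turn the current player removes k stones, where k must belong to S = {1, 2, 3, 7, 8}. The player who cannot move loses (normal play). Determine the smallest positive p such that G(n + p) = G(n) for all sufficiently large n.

G(0) = 0
G(1) = mex{0} = 1
G(2) = mex{1,0} = 2
G(3) = mex{2,1,0} = 3
G(4) = mex{3,2,1} = 0
G(5) = mex{0,3,2} = 1
G(6) = mex{1,0,3} = 2
G(7) = mex{2,1,0,0} = 3
G(8) = mex{3,2,1,1,0} = 4
G(9) = mex{4,3,2,2,1} = 0
G(10) = mex{0,4,3,3,2} = 1
G(11) = mex{1,0,4,0,3} = 2
G(12) = mex{2,1,0,1,0} = 3
G(13) = mex{3,2,1,2,1} = 0
G(14) = mex{0,3,2,3,2} = 1
G(15) = mex{1,0,3,4,3} = 2
G(16) = mex{2,1,0,0,4} = 3
G(17) = mex{3,2,1,1,0} = 4
G(18) = mex{4,3,2,2,1} = 0
G(19) = mex{0,4,3,3,2} = 1
G(n+9) = G(n) holds for n = 0,…,7 (a full window of length max(S) = 8), so the sequence is purely periodic with period 9.

9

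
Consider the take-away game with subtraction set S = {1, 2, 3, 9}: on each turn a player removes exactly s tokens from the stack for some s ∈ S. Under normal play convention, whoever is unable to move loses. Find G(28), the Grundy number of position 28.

0

G(0) = 0
G(1) = mex{0} = 1
G(2) = mex{1,0} = 2
G(3) = mex{2,1,0} = 3
G(4) = mex{3,2,1} = 0
G(5) = mex{0,3,2} = 1
G(6) = mex{1,0,3} = 2
G(7) = mex{2,1,0} = 3
G(8) = mex{3,2,1} = 0
G(9) = mex{0,3,2,0} = 1
G(10) = mex{1,0,3,1} = 2
G(11) = mex{2,1,0,2} = 3
G(12) = mex{3,2,1,3} = 0
G(13) = mex{0,3,2,0} = 1
G(14) = mex{1,0,3,1} = 2
G(15) = mex{2,1,0,2} = 3
G(16) = mex{3,2,1,3} = 0
G(17) = mex{0,3,2,0} = 1
G(18) = mex{1,0,3,1} = 2
G(19) = mex{2,1,0,2} = 3
G(20) = mex{3,2,1,3} = 0
G(21) = mex{0,3,2,0} = 1
G(22) = mex{1,0,3,1} = 2
G(23) = mex{2,1,0,2} = 3
G(24) = mex{3,2,1,3} = 0
G(25) = mex{0,3,2,0} = 1
G(26) = mex{1,0,3,1} = 2
G(27) = mex{2,1,0,2} = 3
G(28) = mex{3,2,1,3} = 0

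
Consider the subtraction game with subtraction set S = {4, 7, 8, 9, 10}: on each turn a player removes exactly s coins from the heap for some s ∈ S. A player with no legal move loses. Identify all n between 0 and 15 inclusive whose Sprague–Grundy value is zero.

0, 1, 2, 3, 14, 15

G(0) = 0
G(1) = mex{} = 0
G(2) = mex{} = 0
G(3) = mex{} = 0
G(4) = mex{0} = 1
G(5) = mex{0} = 1
G(6) = mex{0} = 1
G(7) = mex{0,0} = 1
G(8) = mex{1,0,0} = 2
G(9) = mex{1,0,0,0} = 2
G(10) = mex{1,0,0,0,0} = 2
G(11) = mex{1,1,0,0,0} = 2
G(12) = mex{2,1,1,0,0} = 3
G(13) = mex{2,1,1,1,0} = 3
G(14) = mex{2,1,1,1,1} = 0
G(15) = mex{2,2,1,1,1} = 0
P-positions are exactly the n with G(n) = 0.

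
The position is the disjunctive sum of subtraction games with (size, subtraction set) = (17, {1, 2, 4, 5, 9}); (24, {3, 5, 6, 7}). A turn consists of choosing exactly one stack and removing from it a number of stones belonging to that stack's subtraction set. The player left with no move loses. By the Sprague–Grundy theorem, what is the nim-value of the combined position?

Stack A, S = {1, 2, 4, 5, 9}:
n :  0  1  2  3  4  5  6  7  8  9 10 11 12 13 14 15 16 17
G :  0  1  2  0  1  2  0  1  2  3  4  5  3  0  1  2  0  1
G_A(17) = 1.
Stack B, S = {3, 5, 6, 7}:
n :  0  1  2  3  4  5  6  7  8  9 10 11 12 13 14 15 16 17 18 19 20 21 22 23 24
G :  0  0  0  1  1  1  2  2  2  3  0  0  0  1  1  1  2  2  2  3  0  0  0  1  1
G_B(24) = 1.
Combined Grundy value = 1 ⊕ 1 = 0.

0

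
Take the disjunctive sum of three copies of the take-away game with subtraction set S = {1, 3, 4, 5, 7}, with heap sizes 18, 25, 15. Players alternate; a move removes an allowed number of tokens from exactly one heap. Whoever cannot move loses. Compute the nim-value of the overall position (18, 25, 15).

2

All heaps use S = {1, 3, 4, 5, 7}:
n :  0  1  2  3  4  5  6  7  8  9 10 11 12 13 14 15 16 17 18 19 20 21 22 23 24 25
G :  0  1  0  1  2  3  2  3  0  1  0  1  2  3  2  3  0  1  0  1  2  3  2  3  0  1
Heap A: G(18) = 0.
Heap B: G(25) = 1.
Heap C: G(15) = 3.
Combined Grundy value = 0 ⊕ 1 ⊕ 3 = 2.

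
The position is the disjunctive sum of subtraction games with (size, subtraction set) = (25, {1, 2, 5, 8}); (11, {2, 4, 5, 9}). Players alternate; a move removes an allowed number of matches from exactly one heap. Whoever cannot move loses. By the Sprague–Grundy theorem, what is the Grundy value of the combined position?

3

Heap A, S = {1, 2, 5, 8}:
G(0) = 0
G(1) = mex{0} = 1
G(2) = mex{1,0} = 2
G(3) = mex{2,1} = 0
G(4) = mex{0,2} = 1
G(5) = mex{1,0,0} = 2
G(6) = mex{2,1,1} = 0
G(7) = mex{0,2,2} = 1
G(8) = mex{1,0,0,0} = 2
G(9) = mex{2,1,1,1} = 0
G(10) = mex{0,2,2,2} = 1
G(11) = mex{1,0,0,0} = 2
G(12) = mex{2,1,1,1} = 0
G(13) = mex{0,2,2,2} = 1
G(14) = mex{1,0,0,0} = 2
G(15) = mex{2,1,1,1} = 0
G(16) = mex{0,2,2,2} = 1
G(17) = mex{1,0,0,0} = 2
G(18) = mex{2,1,1,1} = 0
G(19) = mex{0,2,2,2} = 1
G(20) = mex{1,0,0,0} = 2
G(21) = mex{2,1,1,1} = 0
G(22) = mex{0,2,2,2} = 1
G(23) = mex{1,0,0,0} = 2
G(24) = mex{2,1,1,1} = 0
G(25) = mex{0,2,2,2} = 1
G_A(25) = 1.
Heap B, S = {2, 4, 5, 9}:
G(0) = 0
G(1) = mex{} = 0
G(2) = mex{0} = 1
G(3) = mex{0} = 1
G(4) = mex{1,0} = 2
G(5) = mex{1,0,0} = 2
G(6) = mex{2,1,0} = 3
G(7) = mex{2,1,1} = 0
G(8) = mex{3,2,1} = 0
G(9) = mex{0,2,2,0} = 1
G(10) = mex{0,3,2,0} = 1
G(11) = mex{1,0,3,1} = 2
G_B(11) = 2.
Combined Grundy value = 1 ⊕ 2 = 3.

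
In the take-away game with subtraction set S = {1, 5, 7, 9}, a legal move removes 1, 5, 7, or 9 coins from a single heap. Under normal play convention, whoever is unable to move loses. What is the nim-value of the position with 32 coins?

0

G(0) = 0
G(1) = mex{0} = 1
G(2) = mex{1} = 0
G(3) = mex{0} = 1
G(4) = mex{1} = 0
G(5) = mex{0,0} = 1
G(6) = mex{1,1} = 0
G(7) = mex{0,0,0} = 1
G(8) = mex{1,1,1} = 0
G(9) = mex{0,0,0,0} = 1
G(10) = mex{1,1,1,1} = 0
G(11) = mex{0,0,0,0} = 1
G(12) = mex{1,1,1,1} = 0
G(13) = mex{0,0,0,0} = 1
G(14) = mex{1,1,1,1} = 0
G(15) = mex{0,0,0,0} = 1
G(16) = mex{1,1,1,1} = 0
G(17) = mex{0,0,0,0} = 1
G(18) = mex{1,1,1,1} = 0
G(19) = mex{0,0,0,0} = 1
G(20) = mex{1,1,1,1} = 0
G(21) = mex{0,0,0,0} = 1
G(22) = mex{1,1,1,1} = 0
G(23) = mex{0,0,0,0} = 1
G(24) = mex{1,1,1,1} = 0
G(25) = mex{0,0,0,0} = 1
G(26) = mex{1,1,1,1} = 0
G(27) = mex{0,0,0,0} = 1
G(28) = mex{1,1,1,1} = 0
G(29) = mex{0,0,0,0} = 1
G(30) = mex{1,1,1,1} = 0
G(31) = mex{0,0,0,0} = 1
G(32) = mex{1,1,1,1} = 0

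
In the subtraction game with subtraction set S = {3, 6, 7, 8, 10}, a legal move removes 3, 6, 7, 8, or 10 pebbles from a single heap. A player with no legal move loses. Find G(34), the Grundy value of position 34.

2

G(0) = 0
G(1) = mex{} = 0
G(2) = mex{} = 0
G(3) = mex{0} = 1
G(4) = mex{0} = 1
G(5) = mex{0} = 1
G(6) = mex{1,0} = 2
G(7) = mex{1,0,0} = 2
G(8) = mex{1,0,0,0} = 2
G(9) = mex{2,1,0,0} = 3
G(10) = mex{2,1,1,0,0} = 3
G(11) = mex{2,1,1,1,0} = 3
G(12) = mex{3,2,1,1,0} = 4
G(13) = mex{3,2,2,1,1} = 0
G(14) = mex{3,2,2,2,1} = 0
G(15) = mex{4,3,2,2,1} = 0
G(16) = mex{0,3,3,2,2} = 1
G(17) = mex{0,3,3,3,2} = 1
G(18) = mex{0,4,3,3,2} = 1
G(19) = mex{1,0,4,3,3} = 2
G(20) = mex{1,0,0,4,3} = 2
G(21) = mex{1,0,0,0,3} = 2
G(22) = mex{2,1,0,0,4} = 3
G(23) = mex{2,1,1,0,0} = 3
G(24) = mex{2,1,1,1,0} = 3
G(25) = mex{3,2,1,1,0} = 4
G(26) = mex{3,2,2,1,1} = 0
G(27) = mex{3,2,2,2,1} = 0
G(28) = mex{4,3,2,2,1} = 0
G(29) = mex{0,3,3,2,2} = 1
G(30) = mex{0,3,3,3,2} = 1
G(31) = mex{0,4,3,3,2} = 1
G(32) = mex{1,0,4,3,3} = 2
G(33) = mex{1,0,0,4,3} = 2
G(34) = mex{1,0,0,0,3} = 2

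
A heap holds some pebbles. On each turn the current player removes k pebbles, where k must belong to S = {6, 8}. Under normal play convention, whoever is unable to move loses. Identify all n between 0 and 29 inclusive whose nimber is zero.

0, 1, 2, 3, 4, 5, 14, 15, 16, 17, 18, 19, 28, 29

n :  0  1  2  3  4  5  6  7  8  9 10 11 12 13 14 15 16 17 18 19 20 21 22 23 24 25 26 27 28 29
G :  0  0  0  0  0  0  1  1  1  1  1  1  2  2  0  0  0  0  0  0  1  1  1  1  1  1  2  2  0  0
P-positions are exactly the n with G(n) = 0.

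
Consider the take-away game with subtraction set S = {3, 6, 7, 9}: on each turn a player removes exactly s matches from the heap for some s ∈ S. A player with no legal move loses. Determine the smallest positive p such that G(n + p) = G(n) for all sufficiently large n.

12

G(0) = 0
G(1) = mex{} = 0
G(2) = mex{} = 0
G(3) = mex{0} = 1
G(4) = mex{0} = 1
G(5) = mex{0} = 1
G(6) = mex{1,0} = 2
G(7) = mex{1,0,0} = 2
G(8) = mex{1,0,0} = 2
G(9) = mex{2,1,0,0} = 3
G(10) = mex{2,1,1,0} = 3
G(11) = mex{2,1,1,0} = 3
G(12) = mex{3,2,1,1} = 0
G(13) = mex{3,2,2,1} = 0
G(14) = mex{3,2,2,1} = 0
G(15) = mex{0,3,2,2} = 1
G(16) = mex{0,3,3,2} = 1
G(17) = mex{0,3,3,2} = 1
G(18) = mex{1,0,3,3} = 2
G(19) = mex{1,0,0,3} = 2
G(20) = mex{1,0,0,3} = 2
G(21) = mex{2,1,0,0} = 3
G(22) = mex{2,1,1,0} = 3
G(23) = mex{2,1,1,0} = 3
G(24) = mex{3,2,1,1} = 0
G(25) = mex{3,2,2,1} = 0
G(n+12) = G(n) holds for n = 0,…,8 (a full window of length max(S) = 9), so the sequence is purely periodic with period 12.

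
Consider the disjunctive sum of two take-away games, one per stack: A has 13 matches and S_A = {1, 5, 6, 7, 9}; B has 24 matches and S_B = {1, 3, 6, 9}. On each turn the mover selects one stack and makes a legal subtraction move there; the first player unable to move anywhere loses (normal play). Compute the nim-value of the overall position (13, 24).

Stack A, S = {1, 5, 6, 7, 9}:
n :  0  1  2  3  4  5  6  7  8  9 10 11 12 13
G :  0  1  0  1  0  1  2  3  2  3  2  3  0  1
G_A(13) = 1.
Stack B, S = {1, 3, 6, 9}:
n :  0  1  2  3  4  5  6  7  8  9 10 11 12 13 14 15 16 17 18 19 20 21 22 23 24
G :  0  1  0  1  0  1  2  3  2  3  2  3  0  1  0  1  0  1  2  3  2  3  2  3  0
G_B(24) = 0.
Combined Grundy value = 1 ⊕ 0 = 1.

1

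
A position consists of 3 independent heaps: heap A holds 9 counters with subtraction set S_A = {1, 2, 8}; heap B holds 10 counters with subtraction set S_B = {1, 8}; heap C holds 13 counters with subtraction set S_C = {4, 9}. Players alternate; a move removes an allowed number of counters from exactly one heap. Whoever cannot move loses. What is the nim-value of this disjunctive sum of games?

Heap A, S = {1, 2, 8}:
G(0) = 0
G(1) = mex{0} = 1
G(2) = mex{1,0} = 2
G(3) = mex{2,1} = 0
G(4) = mex{0,2} = 1
G(5) = mex{1,0} = 2
G(6) = mex{2,1} = 0
G(7) = mex{0,2} = 1
G(8) = mex{1,0,0} = 2
G(9) = mex{2,1,1} = 0
G_A(9) = 0.
Heap B, S = {1, 8}:
n :  0  1  2  3  4  5  6  7  8  9 10
G :  0  1  0  1  0  1  0  1  2  0  1
G_B(10) = 1.
Heap C, S = {4, 9}:
G(0) = 0
G(1) = mex{} = 0
G(2) = mex{} = 0
G(3) = mex{} = 0
G(4) = mex{0} = 1
G(5) = mex{0} = 1
G(6) = mex{0} = 1
G(7) = mex{0} = 1
G(8) = mex{1} = 0
G(9) = mex{1,0} = 2
G(10) = mex{1,0} = 2
G(11) = mex{1,0} = 2
G(12) = mex{0,0} = 1
G(13) = mex{2,1} = 0
G_C(13) = 0.
Combined Grundy value = 0 ⊕ 1 ⊕ 0 = 1.

1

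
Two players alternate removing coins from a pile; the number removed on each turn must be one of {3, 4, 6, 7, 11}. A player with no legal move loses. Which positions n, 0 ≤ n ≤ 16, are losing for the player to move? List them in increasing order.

n :  0  1  2  3  4  5  6  7  8  9 10 11 12 13 14 15 16
G :  0  0  0  1  1  1  2  2  2  3  0  3  4  1  4  0  2
P-positions are exactly the n with G(n) = 0.

0, 1, 2, 10, 15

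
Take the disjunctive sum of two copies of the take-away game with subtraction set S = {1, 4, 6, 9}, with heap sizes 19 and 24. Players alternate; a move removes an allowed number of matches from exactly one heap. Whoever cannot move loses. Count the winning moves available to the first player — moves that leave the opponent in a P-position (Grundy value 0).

All heaps use S = {1, 4, 6, 9}:
n :  0  1  2  3  4  5  6  7  8  9 10 11 12 13 14 15 16 17 18 19 20 21 22 23 24
G :  0  1  0  1  2  0  1  0  1  2  0  1  0  1  2  0  1  0  1  2  0  1  0  1  2
Heap A: G(19) = 2.
Heap B: G(24) = 2.
Combined Grundy value = 2 ⊕ 2 = 0.
A winning move leaves total XOR = 0, i.e. changes one component's Grundy value g to g ⊕ X where X is the current total.
Heap A: target g' = 2⊕0 = 2, but every legal move changes the Grundy value (mex property), so 0 moves.
Heap B: target g' = 2⊕0 = 2, but every legal move changes the Grundy value (mex property), so 0 moves.

0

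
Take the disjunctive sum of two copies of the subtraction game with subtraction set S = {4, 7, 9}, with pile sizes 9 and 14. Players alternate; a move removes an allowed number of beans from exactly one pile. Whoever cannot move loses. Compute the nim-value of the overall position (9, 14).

All piles use S = {4, 7, 9}:
G(0) = 0
G(1) = mex{} = 0
G(2) = mex{} = 0
G(3) = mex{} = 0
G(4) = mex{0} = 1
G(5) = mex{0} = 1
G(6) = mex{0} = 1
G(7) = mex{0,0} = 1
G(8) = mex{1,0} = 2
G(9) = mex{1,0,0} = 2
G(10) = mex{1,0,0} = 2
G(11) = mex{1,1,0} = 2
G(12) = mex{2,1,0} = 3
G(13) = mex{2,1,1} = 0
G(14) = mex{2,1,1} = 0
Pile A: G(9) = 2.
Pile B: G(14) = 0.
Combined Grundy value = 2 ⊕ 0 = 2.

2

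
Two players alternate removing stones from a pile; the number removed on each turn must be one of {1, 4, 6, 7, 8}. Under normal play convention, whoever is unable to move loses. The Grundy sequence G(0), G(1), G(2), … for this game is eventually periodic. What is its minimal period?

G(0) = 0
G(1) = mex{0} = 1
G(2) = mex{1} = 0
G(3) = mex{0} = 1
G(4) = mex{1,0} = 2
G(5) = mex{2,1} = 0
G(6) = mex{0,0,0} = 1
G(7) = mex{1,1,1,0} = 2
G(8) = mex{2,2,0,1,0} = 3
G(9) = mex{3,0,1,0,1} = 2
G(10) = mex{2,1,2,1,0} = 3
G(11) = mex{3,2,0,2,1} = 4
G(12) = mex{4,3,1,0,2} = 5
G(13) = mex{5,2,2,1,0} = 3
G(14) = mex{3,3,3,2,1} = 0
G(15) = mex{0,4,2,3,2} = 1
G(16) = mex{1,5,3,2,3} = 0
G(17) = mex{0,3,4,3,2} = 1
G(18) = mex{1,0,5,4,3} = 2
G(19) = mex{2,1,3,5,4} = 0
G(20) = mex{0,0,0,3,5} = 1
G(21) = mex{1,1,1,0,3} = 2
G(22) = mex{2,2,0,1,0} = 3
G(23) = mex{3,0,1,0,1} = 2
G(24) = mex{2,1,2,1,0} = 3
G(25) = mex{3,2,0,2,1} = 4
G(26) = mex{4,3,1,0,2} = 5
G(27) = mex{5,2,2,1,0} = 3
G(28) = mex{3,3,3,2,1} = 0
G(29) = mex{0,4,2,3,2} = 1
G(n+14) = G(n) holds for n = 0,…,7 (a full window of length max(S) = 8), so the sequence is purely periodic with period 14.

14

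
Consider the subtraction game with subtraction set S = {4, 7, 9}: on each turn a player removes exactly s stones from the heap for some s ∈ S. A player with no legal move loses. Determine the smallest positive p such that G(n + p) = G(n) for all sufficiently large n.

n :  0  1  2  3  4  5  6  7  8  9 10 11 12 13 14 15 16 17 18 19 20 21 22 23 24 25 26 27
G :  0  0  0  0  1  1  1  1  2  2  2  2  3  0  0  0  0  1  1  1  1  2  2  2  2  3  0  0
G(n+13) = G(n) holds for n = 0,…,8 (a full window of length max(S) = 9), so the sequence is purely periodic with period 13.

13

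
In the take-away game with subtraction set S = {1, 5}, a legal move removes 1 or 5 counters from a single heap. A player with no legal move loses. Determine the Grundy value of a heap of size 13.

n :  0  1  2  3  4  5  6  7  8  9 10 11 12 13
G :  0  1  0  1  0  1  0  1  0  1  0  1  0  1

1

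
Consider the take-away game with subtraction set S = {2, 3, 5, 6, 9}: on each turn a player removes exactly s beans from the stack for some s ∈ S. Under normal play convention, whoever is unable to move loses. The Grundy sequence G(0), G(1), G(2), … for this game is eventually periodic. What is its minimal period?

4

n :  0  1  2  3  4  5  6  7  8  9 10 11 12 13 14 15 16 17 18 19 20 21 22 23 24 25 26 27 28
G :  0  0  1  1  2  2  3  3  0  4  1  5  0  4  1  2  0  3  1  2  0  3  1  2  0  3  1  2  0
From n = 14 onward G(n+4) = G(n); since this holds over max(S) = 9 consecutive positions the period is 4 (pre-period 14).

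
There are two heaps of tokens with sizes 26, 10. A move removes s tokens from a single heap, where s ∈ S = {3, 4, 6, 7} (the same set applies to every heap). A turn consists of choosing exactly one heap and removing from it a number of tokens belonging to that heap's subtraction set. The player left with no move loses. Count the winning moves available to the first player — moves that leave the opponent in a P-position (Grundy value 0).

4

All heaps use S = {3, 4, 6, 7}:
G(0) = 0
G(1) = mex{} = 0
G(2) = mex{} = 0
G(3) = mex{0} = 1
G(4) = mex{0,0} = 1
G(5) = mex{0,0} = 1
G(6) = mex{1,0,0} = 2
G(7) = mex{1,1,0,0} = 2
G(8) = mex{1,1,0,0} = 2
G(9) = mex{2,1,1,0} = 3
G(10) = mex{2,2,1,1} = 0
G(11) = mex{2,2,1,1} = 0
G(12) = mex{3,2,2,1} = 0
G(13) = mex{0,3,2,2} = 1
G(14) = mex{0,0,2,2} = 1
G(15) = mex{0,0,3,2} = 1
G(16) = mex{1,0,0,3} = 2
G(17) = mex{1,1,0,0} = 2
G(18) = mex{1,1,0,0} = 2
G(19) = mex{2,1,1,0} = 3
G(20) = mex{2,2,1,1} = 0
G(21) = mex{2,2,1,1} = 0
G(22) = mex{3,2,2,1} = 0
G(23) = mex{0,3,2,2} = 1
G(24) = mex{0,0,2,2} = 1
G(25) = mex{0,0,3,2} = 1
G(26) = mex{1,0,0,3} = 2
Heap A: G(26) = 2.
Heap B: G(10) = 0.
Combined Grundy value = 2 ⊕ 0 = 2.
A winning move leaves total XOR = 0, i.e. changes one component's Grundy value g to g ⊕ X where X is the current total.
Heap A: need g' = 2⊕2 = 0. Options: 26−3→G=1, 26−4→G=0, 26−6→G=0, 26−7→G=3. Hits: 2.
Heap B: need g' = 0⊕2 = 2. Options: 10−3→G=2, 10−4→G=2, 10−6→G=1, 10−7→G=1. Hits: 2.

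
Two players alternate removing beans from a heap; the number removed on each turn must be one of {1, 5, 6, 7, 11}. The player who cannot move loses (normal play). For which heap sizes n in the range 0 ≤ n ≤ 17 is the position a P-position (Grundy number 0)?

0, 2, 4, 12, 14, 16

G(0) = 0
G(1) = mex{0} = 1
G(2) = mex{1} = 0
G(3) = mex{0} = 1
G(4) = mex{1} = 0
G(5) = mex{0,0} = 1
G(6) = mex{1,1,0} = 2
G(7) = mex{2,0,1,0} = 3
G(8) = mex{3,1,0,1} = 2
G(9) = mex{2,0,1,0} = 3
G(10) = mex{3,1,0,1} = 2
G(11) = mex{2,2,1,0,0} = 3
G(12) = mex{3,3,2,1,1} = 0
G(13) = mex{0,2,3,2,0} = 1
G(14) = mex{1,3,2,3,1} = 0
G(15) = mex{0,2,3,2,0} = 1
G(16) = mex{1,3,2,3,1} = 0
G(17) = mex{0,0,3,2,2} = 1
P-positions are exactly the n with G(n) = 0.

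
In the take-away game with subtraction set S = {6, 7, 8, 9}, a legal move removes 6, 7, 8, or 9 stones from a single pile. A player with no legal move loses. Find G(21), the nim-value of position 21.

n :  0  1  2  3  4  5  6  7  8  9 10 11 12 13 14 15 16 17 18 19 20 21
G :  0  0  0  0  0  0  1  1  1  1  1  1  2  2  2  0  0  0  0  0  0  1

1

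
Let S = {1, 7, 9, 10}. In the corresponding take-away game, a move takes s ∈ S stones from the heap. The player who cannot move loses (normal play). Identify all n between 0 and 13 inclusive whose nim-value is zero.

0, 2, 4, 6, 8

G(0) = 0
G(1) = mex{0} = 1
G(2) = mex{1} = 0
G(3) = mex{0} = 1
G(4) = mex{1} = 0
G(5) = mex{0} = 1
G(6) = mex{1} = 0
G(7) = mex{0,0} = 1
G(8) = mex{1,1} = 0
G(9) = mex{0,0,0} = 1
G(10) = mex{1,1,1,0} = 2
G(11) = mex{2,0,0,1} = 3
G(12) = mex{3,1,1,0} = 2
G(13) = mex{2,0,0,1} = 3
P-positions are exactly the n with G(n) = 0.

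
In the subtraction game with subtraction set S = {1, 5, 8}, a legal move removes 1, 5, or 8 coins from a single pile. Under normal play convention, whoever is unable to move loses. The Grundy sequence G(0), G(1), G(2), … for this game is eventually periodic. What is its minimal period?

n :  0  1  2  3  4  5  6  7  8  9 10 11 12 13 14 15 16 17 18 19 20 21 22 23 24 25 26 27
G :  0  1  0  1  0  1  0  1  2  3  2  3  2  0  1  0  1  0  1  0  1  2  3  2  3  2  0  1
G(n+13) = G(n) holds for n = 0,…,7 (a full window of length max(S) = 8), so the sequence is purely periodic with period 13.

13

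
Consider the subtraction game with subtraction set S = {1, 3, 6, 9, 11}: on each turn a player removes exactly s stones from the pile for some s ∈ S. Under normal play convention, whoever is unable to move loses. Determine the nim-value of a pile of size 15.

1

G(0) = 0
G(1) = mex{0} = 1
G(2) = mex{1} = 0
G(3) = mex{0,0} = 1
G(4) = mex{1,1} = 0
G(5) = mex{0,0} = 1
G(6) = mex{1,1,0} = 2
G(7) = mex{2,0,1} = 3
G(8) = mex{3,1,0} = 2
G(9) = mex{2,2,1,0} = 3
G(10) = mex{3,3,0,1} = 2
G(11) = mex{2,2,1,0,0} = 3
G(12) = mex{3,3,2,1,1} = 0
G(13) = mex{0,2,3,0,0} = 1
G(14) = mex{1,3,2,1,1} = 0
G(15) = mex{0,0,3,2,0} = 1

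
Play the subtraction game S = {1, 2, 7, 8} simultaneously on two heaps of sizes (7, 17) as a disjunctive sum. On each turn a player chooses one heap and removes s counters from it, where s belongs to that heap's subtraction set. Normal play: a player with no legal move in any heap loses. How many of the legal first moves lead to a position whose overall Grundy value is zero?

All heaps use S = {1, 2, 7, 8}:
G(0) = 0
G(1) = mex{0} = 1
G(2) = mex{1,0} = 2
G(3) = mex{2,1} = 0
G(4) = mex{0,2} = 1
G(5) = mex{1,0} = 2
G(6) = mex{2,1} = 0
G(7) = mex{0,2,0} = 1
G(8) = mex{1,0,1,0} = 2
G(9) = mex{2,1,2,1} = 0
G(10) = mex{0,2,0,2} = 1
G(11) = mex{1,0,1,0} = 2
G(12) = mex{2,1,2,1} = 0
G(13) = mex{0,2,0,2} = 1
G(14) = mex{1,0,1,0} = 2
G(15) = mex{2,1,2,1} = 0
G(16) = mex{0,2,0,2} = 1
G(17) = mex{1,0,1,0} = 2
Heap A: G(7) = 1.
Heap B: G(17) = 2.
Combined Grundy value = 1 ⊕ 2 = 3.
A winning move leaves total XOR = 0, i.e. changes one component's Grundy value g to g ⊕ X where X is the current total.
Heap A: need g' = 1⊕3 = 2. Options: 7−1→G=0, 7−2→G=2, 7−7→G=0. Hits: 1.
Heap B: need g' = 2⊕3 = 1. Options: 17−1→G=1, 17−2→G=0, 17−7→G=1, 17−8→G=0. Hits: 2.

3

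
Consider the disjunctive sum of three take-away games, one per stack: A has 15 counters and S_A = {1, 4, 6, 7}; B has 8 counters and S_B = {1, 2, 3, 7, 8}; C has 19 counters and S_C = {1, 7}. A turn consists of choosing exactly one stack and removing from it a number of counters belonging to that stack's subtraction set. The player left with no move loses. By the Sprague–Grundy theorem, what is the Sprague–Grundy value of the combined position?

Stack A, S = {1, 4, 6, 7}:
G(0) = 0
G(1) = mex{0} = 1
G(2) = mex{1} = 0
G(3) = mex{0} = 1
G(4) = mex{1,0} = 2
G(5) = mex{2,1} = 0
G(6) = mex{0,0,0} = 1
G(7) = mex{1,1,1,0} = 2
G(8) = mex{2,2,0,1} = 3
G(9) = mex{3,0,1,0} = 2
G(10) = mex{2,1,2,1} = 0
G(11) = mex{0,2,0,2} = 1
G(12) = mex{1,3,1,0} = 2
G(13) = mex{2,2,2,1} = 0
G(14) = mex{0,0,3,2} = 1
G(15) = mex{1,1,2,3} = 0
G_A(15) = 0.
Stack B, S = {1, 2, 3, 7, 8}:
n : 0 1 2 3 4 5 6 7 8
G : 0 1 2 3 0 1 2 3 4
G_B(8) = 4.
Stack C, S = {1, 7}:
n :  0  1  2  3  4  5  6  7  8  9 10 11 12 13 14 15 16 17 18 19
G :  0  1  0  1  0  1  0  1  0  1  0  1  0  1  0  1  0  1  0  1
G_C(19) = 1.
Combined Grundy value = 0 ⊕ 4 ⊕ 1 = 5.

5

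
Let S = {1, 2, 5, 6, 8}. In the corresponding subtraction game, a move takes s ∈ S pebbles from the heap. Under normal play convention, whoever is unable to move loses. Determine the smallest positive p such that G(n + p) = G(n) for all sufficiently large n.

7

n :  0  1  2  3  4  5  6  7  8  9 10 11 12 13 14 15 16
G :  0  1  2  0  1  2  3  0  1  2  0  1  2  3  0  1  2
G(n+7) = G(n) holds for n = 0,…,7 (a full window of length max(S) = 8), so the sequence is purely periodic with period 7.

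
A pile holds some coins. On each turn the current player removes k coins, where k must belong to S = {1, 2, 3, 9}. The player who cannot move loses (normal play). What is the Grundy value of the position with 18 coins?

G(0) = 0
G(1) = mex{0} = 1
G(2) = mex{1,0} = 2
G(3) = mex{2,1,0} = 3
G(4) = mex{3,2,1} = 0
G(5) = mex{0,3,2} = 1
G(6) = mex{1,0,3} = 2
G(7) = mex{2,1,0} = 3
G(8) = mex{3,2,1} = 0
G(9) = mex{0,3,2,0} = 1
G(10) = mex{1,0,3,1} = 2
G(11) = mex{2,1,0,2} = 3
G(12) = mex{3,2,1,3} = 0
G(13) = mex{0,3,2,0} = 1
G(14) = mex{1,0,3,1} = 2
G(15) = mex{2,1,0,2} = 3
G(16) = mex{3,2,1,3} = 0
G(17) = mex{0,3,2,0} = 1
G(18) = mex{1,0,3,1} = 2

2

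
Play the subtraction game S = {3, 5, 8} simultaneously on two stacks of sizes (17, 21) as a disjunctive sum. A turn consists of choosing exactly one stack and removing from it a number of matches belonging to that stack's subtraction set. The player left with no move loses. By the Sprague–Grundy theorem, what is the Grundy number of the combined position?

All stacks use S = {3, 5, 8}:
G(0) = 0
G(1) = mex{} = 0
G(2) = mex{} = 0
G(3) = mex{0} = 1
G(4) = mex{0} = 1
G(5) = mex{0,0} = 1
G(6) = mex{1,0} = 2
G(7) = mex{1,0} = 2
G(8) = mex{1,1,0} = 2
G(9) = mex{2,1,0} = 3
G(10) = mex{2,1,0} = 3
G(11) = mex{2,2,1} = 0
G(12) = mex{3,2,1} = 0
G(13) = mex{3,2,1} = 0
G(14) = mex{0,3,2} = 1
G(15) = mex{0,3,2} = 1
G(16) = mex{0,0,2} = 1
G(17) = mex{1,0,3} = 2
G(18) = mex{1,0,3} = 2
G(19) = mex{1,1,0} = 2
G(20) = mex{2,1,0} = 3
G(21) = mex{2,1,0} = 3
Stack A: G(17) = 2.
Stack B: G(21) = 3.
Combined Grundy value = 2 ⊕ 3 = 1.

1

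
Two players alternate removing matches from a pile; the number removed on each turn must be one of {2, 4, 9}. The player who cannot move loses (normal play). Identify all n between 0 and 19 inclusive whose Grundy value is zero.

0, 1, 6, 7, 12, 13, 18, 19

n :  0  1  2  3  4  5  6  7  8  9 10 11 12 13 14 15 16 17 18 19
G :  0  0  1  1  2  2  0  0  1  1  2  2  0  0  1  1  2  2  0  0
P-positions are exactly the n with G(n) = 0.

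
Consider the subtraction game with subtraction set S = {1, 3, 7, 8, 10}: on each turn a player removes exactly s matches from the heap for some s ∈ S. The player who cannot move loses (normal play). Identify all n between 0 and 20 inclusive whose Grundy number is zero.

0, 2, 4, 6, 15, 17, 19

n :  0  1  2  3  4  5  6  7  8  9 10 11 12 13 14 15 16 17 18 19 20
G :  0  1  0  1  0  1  0  1  2  3  2  3  2  3  2  0  1  0  1  0  1
P-positions are exactly the n with G(n) = 0.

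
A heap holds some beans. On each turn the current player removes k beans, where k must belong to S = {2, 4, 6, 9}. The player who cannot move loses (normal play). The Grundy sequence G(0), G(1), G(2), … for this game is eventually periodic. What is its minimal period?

8

n :  0  1  2  3  4  5  6  7  8  9 10 11 12 13 14 15 16 17 18 19 20 21 22 23 24 25 26 27 28
G :  0  0  1  1  2  2  3  3  0  4  1  0  2  1  3  2  0  3  1  0  2  1  3  2  0  3  1  0  2
From n = 10 onward G(n+8) = G(n); since this holds over max(S) = 9 consecutive positions the period is 8 (pre-period 10).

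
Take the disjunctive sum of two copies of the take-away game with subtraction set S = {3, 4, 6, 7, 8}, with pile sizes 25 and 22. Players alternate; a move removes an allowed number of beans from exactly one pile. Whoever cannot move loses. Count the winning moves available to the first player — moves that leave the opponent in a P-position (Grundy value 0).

All piles use S = {3, 4, 6, 7, 8}:
n :  0  1  2  3  4  5  6  7  8  9 10 11 12 13 14 15 16 17 18 19 20 21 22 23 24 25
G :  0  0  0  1  1  1  2  2  2  3  3  0  0  0  1  1  1  2  2  2  3  3  0  0  0  1
Pile A: G(25) = 1.
Pile B: G(22) = 0.
Combined Grundy value = 1 ⊕ 0 = 1.
A winning move leaves total XOR = 0, i.e. changes one component's Grundy value g to g ⊕ X where X is the current total.
Pile A: need g' = 1⊕1 = 0. Options: 25−3→G=0, 25−4→G=3, 25−6→G=2, 25−7→G=2, 25−8→G=2. Hits: 1.
Pile B: need g' = 0⊕1 = 1. Options: 22−3→G=2, 22−4→G=2, 22−6→G=1, 22−7→G=1, 22−8→G=1. Hits: 3.

4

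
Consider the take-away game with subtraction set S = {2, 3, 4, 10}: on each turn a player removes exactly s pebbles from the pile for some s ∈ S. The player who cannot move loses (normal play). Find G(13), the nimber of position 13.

0

n :  0  1  2  3  4  5  6  7  8  9 10 11 12 13
G :  0  0  1  1  2  2  0  0  1  1  2  2  0  0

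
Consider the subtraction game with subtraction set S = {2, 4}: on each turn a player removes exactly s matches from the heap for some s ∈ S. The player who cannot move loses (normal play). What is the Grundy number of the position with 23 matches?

2

G(0) = 0
G(1) = mex{} = 0
G(2) = mex{0} = 1
G(3) = mex{0} = 1
G(4) = mex{1,0} = 2
G(5) = mex{1,0} = 2
G(6) = mex{2,1} = 0
G(7) = mex{2,1} = 0
G(8) = mex{0,2} = 1
G(9) = mex{0,2} = 1
G(10) = mex{1,0} = 2
G(11) = mex{1,0} = 2
G(12) = mex{2,1} = 0
G(13) = mex{2,1} = 0
G(14) = mex{0,2} = 1
G(15) = mex{0,2} = 1
G(16) = mex{1,0} = 2
G(17) = mex{1,0} = 2
G(18) = mex{2,1} = 0
G(19) = mex{2,1} = 0
G(20) = mex{0,2} = 1
G(21) = mex{0,2} = 1
G(22) = mex{1,0} = 2
G(23) = mex{1,0} = 2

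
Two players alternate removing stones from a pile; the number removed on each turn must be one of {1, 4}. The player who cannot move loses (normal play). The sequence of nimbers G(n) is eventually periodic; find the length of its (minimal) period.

G(0) = 0
G(1) = mex{0} = 1
G(2) = mex{1} = 0
G(3) = mex{0} = 1
G(4) = mex{1,0} = 2
G(5) = mex{2,1} = 0
G(6) = mex{0,0} = 1
G(7) = mex{1,1} = 0
G(8) = mex{0,2} = 1
G(9) = mex{1,0} = 2
G(10) = mex{2,1} = 0
G(11) = mex{0,0} = 1
G(12) = mex{1,1} = 0
G(13) = mex{0,2} = 1
G(14) = mex{1,0} = 2
G(n+5) = G(n) holds for n = 0,…,3 (a full window of length max(S) = 4), so the sequence is purely periodic with period 5.

5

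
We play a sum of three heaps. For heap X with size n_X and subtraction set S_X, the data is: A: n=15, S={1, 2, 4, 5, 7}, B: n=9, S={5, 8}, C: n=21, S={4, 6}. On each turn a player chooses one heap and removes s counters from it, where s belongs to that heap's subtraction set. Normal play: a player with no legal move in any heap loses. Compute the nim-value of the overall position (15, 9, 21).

1

Heap A, S = {1, 2, 4, 5, 7}:
n :  0  1  2  3  4  5  6  7  8  9 10 11 12 13 14 15
G :  0  1  2  0  1  2  0  1  2  0  1  2  0  1  2  0
G_A(15) = 0.
Heap B, S = {5, 8}:
G(0) = 0
G(1) = mex{} = 0
G(2) = mex{} = 0
G(3) = mex{} = 0
G(4) = mex{} = 0
G(5) = mex{0} = 1
G(6) = mex{0} = 1
G(7) = mex{0} = 1
G(8) = mex{0,0} = 1
G(9) = mex{0,0} = 1
G_B(9) = 1.
Heap C, S = {4, 6}:
G(0) = 0
G(1) = mex{} = 0
G(2) = mex{} = 0
G(3) = mex{} = 0
G(4) = mex{0} = 1
G(5) = mex{0} = 1
G(6) = mex{0,0} = 1
G(7) = mex{0,0} = 1
G(8) = mex{1,0} = 2
G(9) = mex{1,0} = 2
G(10) = mex{1,1} = 0
G(11) = mex{1,1} = 0
G(12) = mex{2,1} = 0
G(13) = mex{2,1} = 0
G(14) = mex{0,2} = 1
G(15) = mex{0,2} = 1
G(16) = mex{0,0} = 1
G(17) = mex{0,0} = 1
G(18) = mex{1,0} = 2
G(19) = mex{1,0} = 2
G(20) = mex{1,1} = 0
G(21) = mex{1,1} = 0
G_C(21) = 0.
Combined Grundy value = 0 ⊕ 1 ⊕ 0 = 1.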